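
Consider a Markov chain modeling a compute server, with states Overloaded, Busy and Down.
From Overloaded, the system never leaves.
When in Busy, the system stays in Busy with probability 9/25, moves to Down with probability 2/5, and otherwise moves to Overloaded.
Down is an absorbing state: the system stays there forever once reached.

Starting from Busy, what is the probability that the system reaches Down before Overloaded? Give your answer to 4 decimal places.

0.6250

Let h(s) be the probability of absorption at Down starting from transient state s. Then h(Down) = 1 and h(Overloaded) = 0. By first-step analysis:
h(Busy) = 0.24·0 + 0.36·h(Busy) + 0.4·1
Solving: h(Busy) = 0.6250.
Starting from Busy, the probability is 0.6250.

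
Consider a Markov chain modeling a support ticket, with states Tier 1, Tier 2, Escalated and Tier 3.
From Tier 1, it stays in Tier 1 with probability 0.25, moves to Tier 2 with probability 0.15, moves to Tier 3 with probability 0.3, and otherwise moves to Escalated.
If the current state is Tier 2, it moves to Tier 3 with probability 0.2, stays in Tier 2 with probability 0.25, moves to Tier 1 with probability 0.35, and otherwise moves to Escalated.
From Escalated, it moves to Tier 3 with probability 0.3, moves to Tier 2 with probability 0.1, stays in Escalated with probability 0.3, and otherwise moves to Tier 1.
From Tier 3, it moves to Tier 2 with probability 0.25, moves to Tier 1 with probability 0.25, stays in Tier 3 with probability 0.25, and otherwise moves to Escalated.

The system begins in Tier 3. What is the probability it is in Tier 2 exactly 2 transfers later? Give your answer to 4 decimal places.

Propagate the distribution vector 2 transfers from Tier 3.
After 0 transfers: (0.0000, 0.0000, 0.0000, 1.0000)
After 1 transfer: (0.2500, 0.2500, 0.2500, 0.2500)
After 2 transfers: (0.2875, 0.1875, 0.2625, 0.2625)
P(in Tier 2 after 2 transfers) = 0.1875

0.1875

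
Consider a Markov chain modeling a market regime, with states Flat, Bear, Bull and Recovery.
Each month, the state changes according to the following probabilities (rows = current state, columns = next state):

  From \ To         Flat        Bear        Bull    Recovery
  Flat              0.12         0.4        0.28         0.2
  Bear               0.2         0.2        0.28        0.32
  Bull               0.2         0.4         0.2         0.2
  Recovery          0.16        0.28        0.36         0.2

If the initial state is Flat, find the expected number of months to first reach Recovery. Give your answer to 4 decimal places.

4.1667

Let t(s) be the expected number of months to first reach Recovery from state s, with t(Recovery) = 0. Conditioning on the first month:
t(Flat) = 1 + 0.12·t(Flat) + 0.4·t(Bear) + 0.28·t(Bull)
t(Bear) = 1 + 0.2·t(Flat) + 0.2·t(Bear) + 0.28·t(Bull)
t(Bull) = 1 + 0.2·t(Flat) + 0.4·t(Bear) + 0.2·t(Bull)
Solving: t(Flat) = 4.1667, t(Bear) = 3.7500, t(Bull) = 4.1667.
Expected months from Flat to Recovery: 4.1667.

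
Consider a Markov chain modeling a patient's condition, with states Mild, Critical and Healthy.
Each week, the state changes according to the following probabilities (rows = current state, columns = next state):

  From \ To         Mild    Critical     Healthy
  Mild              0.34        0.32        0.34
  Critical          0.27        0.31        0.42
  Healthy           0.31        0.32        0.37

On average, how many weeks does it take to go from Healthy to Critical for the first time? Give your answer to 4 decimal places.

Let t(s) be the expected number of weeks to first reach Critical from state s, with t(Critical) = 0. Conditioning on the first week:
t(Mild) = 1 + 0.34·t(Mild) + 0.34·t(Healthy)
t(Healthy) = 1 + 0.31·t(Mild) + 0.37·t(Healthy)
Solving: t(Mild) = 3.1250, t(Healthy) = 3.1250.
Expected weeks from Healthy to Critical: 3.1250.

3.1250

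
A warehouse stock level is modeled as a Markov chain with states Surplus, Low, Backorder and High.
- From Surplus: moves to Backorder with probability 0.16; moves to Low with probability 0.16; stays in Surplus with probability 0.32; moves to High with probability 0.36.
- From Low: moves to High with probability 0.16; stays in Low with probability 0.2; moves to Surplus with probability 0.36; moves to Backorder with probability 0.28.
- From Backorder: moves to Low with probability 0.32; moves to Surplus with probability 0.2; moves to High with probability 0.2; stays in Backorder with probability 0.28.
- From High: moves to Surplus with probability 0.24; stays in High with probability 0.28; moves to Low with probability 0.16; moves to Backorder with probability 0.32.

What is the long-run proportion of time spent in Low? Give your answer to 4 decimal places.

Let the stationary distribution be π with π = πP and π_1 + π_2 + π_3 + π_4 = 1.
π_1 = 0.32·π_1 + 0.36·π_2 + 0.2·π_3 + 0.24·π_4
π_2 = 0.16·π_1 + 0.2·π_2 + 0.32·π_3 + 0.16·π_4
π_3 = 0.16·π_1 + 0.28·π_2 + 0.28·π_3 + 0.32·π_4
Solving with the normalization constraint gives π = (0.2770, 0.2095, 0.2570, 0.2565).
So the stationary probability of Low is 0.2095.

0.2095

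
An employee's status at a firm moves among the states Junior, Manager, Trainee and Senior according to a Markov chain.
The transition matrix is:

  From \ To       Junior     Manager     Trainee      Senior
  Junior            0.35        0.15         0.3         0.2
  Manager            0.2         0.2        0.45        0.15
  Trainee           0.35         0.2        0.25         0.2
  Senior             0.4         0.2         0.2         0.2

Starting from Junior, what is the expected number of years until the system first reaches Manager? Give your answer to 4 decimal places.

Let t(s) be the expected number of years to first reach Manager from state s, with t(Manager) = 0. Conditioning on the first year:
t(Junior) = 1 + 0.35·t(Junior) + 0.3·t(Trainee) + 0.2·t(Senior)
t(Trainee) = 1 + 0.35·t(Junior) + 0.25·t(Trainee) + 0.2·t(Senior)
t(Senior) = 1 + 0.4·t(Junior) + 0.2·t(Trainee) + 0.2·t(Senior)
Solving: t(Junior) = 5.7692, t(Trainee) = 5.4945, t(Senior) = 5.5082.
Expected years from Junior to Manager: 5.7692.

5.7692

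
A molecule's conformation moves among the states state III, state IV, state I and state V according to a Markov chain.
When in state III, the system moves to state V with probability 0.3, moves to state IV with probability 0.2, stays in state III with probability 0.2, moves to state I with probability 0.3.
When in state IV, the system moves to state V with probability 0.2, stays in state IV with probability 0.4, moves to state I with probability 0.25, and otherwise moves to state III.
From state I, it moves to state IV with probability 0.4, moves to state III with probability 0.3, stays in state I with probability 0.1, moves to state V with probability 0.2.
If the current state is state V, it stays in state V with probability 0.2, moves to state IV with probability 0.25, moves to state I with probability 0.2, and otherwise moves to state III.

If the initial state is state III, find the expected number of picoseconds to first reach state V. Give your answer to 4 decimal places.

4.0756

Let t(s) be the expected number of picoseconds to first reach state V from state s, with t(state V) = 0. Conditioning on the first picosecond:
t(state III) = 1 + 0.2·t(state III) + 0.2·t(state IV) + 0.3·t(state I)
t(state IV) = 1 + 0.15·t(state III) + 0.4·t(state IV) + 0.25·t(state I)
t(state I) = 1 + 0.3·t(state III) + 0.4·t(state IV) + 0.1·t(state I)
Solving: t(state III) = 4.0756, t(state IV) = 4.5588, t(state I) = 4.4958.
Expected picoseconds from state III to state V: 4.0756.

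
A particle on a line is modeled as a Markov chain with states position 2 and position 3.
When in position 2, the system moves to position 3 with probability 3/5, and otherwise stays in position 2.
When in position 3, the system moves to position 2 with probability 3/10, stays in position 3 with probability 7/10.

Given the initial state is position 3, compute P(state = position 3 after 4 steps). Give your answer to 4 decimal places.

Propagate the distribution vector 4 steps from position 3.
After 0 steps: (0.0000, 1.0000)
After 1 step: (0.3000, 0.7000)
After 2 steps: (0.3300, 0.6700)
After 3 steps: (0.3330, 0.6670)
After 4 steps: (0.3333, 0.6667)
P(in position 3 after 4 steps) = 0.6667

0.6667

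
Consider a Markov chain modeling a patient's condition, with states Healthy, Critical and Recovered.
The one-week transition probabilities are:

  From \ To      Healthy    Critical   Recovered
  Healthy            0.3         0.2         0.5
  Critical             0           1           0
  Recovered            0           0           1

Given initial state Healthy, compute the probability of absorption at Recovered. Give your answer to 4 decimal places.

0.7143

Let h(s) be the probability of absorption at Recovered starting from transient state s. Then h(Recovered) = 1 and h(Critical) = 0. By first-step analysis:
h(Healthy) = 0.3·h(Healthy) + 0.2·0 + 0.5·1
Solving: h(Healthy) = 0.7143.
Starting from Healthy, the probability is 0.7143.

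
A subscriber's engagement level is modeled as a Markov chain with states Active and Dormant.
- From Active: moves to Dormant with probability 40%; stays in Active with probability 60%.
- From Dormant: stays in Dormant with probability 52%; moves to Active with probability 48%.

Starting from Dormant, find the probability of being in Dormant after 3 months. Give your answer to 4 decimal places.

Propagate the distribution vector 3 months from Dormant.
After 0 months: (0.0000, 1.0000)
After 1 month: (0.4800, 0.5200)
After 2 months: (0.5376, 0.4624)
After 3 months: (0.5445, 0.4555)
P(in Dormant after 3 months) = 0.4555

0.4555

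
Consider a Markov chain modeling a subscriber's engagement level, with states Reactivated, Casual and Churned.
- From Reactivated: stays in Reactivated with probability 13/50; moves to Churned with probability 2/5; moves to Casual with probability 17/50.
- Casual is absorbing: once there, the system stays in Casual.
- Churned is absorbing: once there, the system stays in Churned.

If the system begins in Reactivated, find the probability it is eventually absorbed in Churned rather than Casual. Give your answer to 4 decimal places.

0.5405

Let h(s) be the probability of absorption at Churned starting from transient state s. Then h(Churned) = 1 and h(Casual) = 0. By first-step analysis:
h(Reactivated) = 0.26·h(Reactivated) + 0.34·0 + 0.4·1
Solving: h(Reactivated) = 0.5405.
Starting from Reactivated, the probability is 0.5405.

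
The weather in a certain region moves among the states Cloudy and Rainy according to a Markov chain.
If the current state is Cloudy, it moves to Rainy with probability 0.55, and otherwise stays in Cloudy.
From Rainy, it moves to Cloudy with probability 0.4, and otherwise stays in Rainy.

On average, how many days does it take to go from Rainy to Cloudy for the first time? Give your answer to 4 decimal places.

Let t(s) be the expected number of days to first reach Cloudy from state s, with t(Cloudy) = 0. Conditioning on the first day:
t(Rainy) = 1 + 0.6·t(Rainy)
Solving: t(Rainy) = 2.5000.
Expected days from Rainy to Cloudy: 2.5000.

2.5000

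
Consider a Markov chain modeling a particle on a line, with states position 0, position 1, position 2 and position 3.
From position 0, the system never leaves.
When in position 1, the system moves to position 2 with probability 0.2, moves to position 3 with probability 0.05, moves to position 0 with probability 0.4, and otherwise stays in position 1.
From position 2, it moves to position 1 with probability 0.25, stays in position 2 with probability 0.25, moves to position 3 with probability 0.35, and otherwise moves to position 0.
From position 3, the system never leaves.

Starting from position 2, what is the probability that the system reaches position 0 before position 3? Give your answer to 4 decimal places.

Let h(s) be the probability of absorption at position 0 starting from transient state s. Then h(position 0) = 1 and h(position 3) = 0. By first-step analysis:
h(position 1) = 0.4·1 + 0.35·h(position 1) + 0.2·h(position 2) + 0.05·0
h(position 2) = 0.15·1 + 0.25·h(position 1) + 0.25·h(position 2) + 0.35·0
Solving: h(position 1) = 0.7543, h(position 2) = 0.4514.
Starting from position 2, the probability is 0.4514.

0.4514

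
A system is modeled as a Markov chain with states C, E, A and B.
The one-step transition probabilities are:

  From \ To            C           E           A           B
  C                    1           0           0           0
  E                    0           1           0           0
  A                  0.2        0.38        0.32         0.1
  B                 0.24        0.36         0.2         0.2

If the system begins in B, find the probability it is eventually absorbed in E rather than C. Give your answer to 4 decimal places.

Let h(s) be the probability of absorption at E starting from transient state s. Then h(E) = 1 and h(C) = 0. By first-step analysis:
h(A) = 0.2·0 + 0.38·1 + 0.32·h(A) + 0.1·h(B)
h(B) = 0.24·0 + 0.36·1 + 0.2·h(A) + 0.2·h(B)
Solving: h(A) = 0.6489, h(B) = 0.6122.
Starting from B, the probability is 0.6122.

0.6122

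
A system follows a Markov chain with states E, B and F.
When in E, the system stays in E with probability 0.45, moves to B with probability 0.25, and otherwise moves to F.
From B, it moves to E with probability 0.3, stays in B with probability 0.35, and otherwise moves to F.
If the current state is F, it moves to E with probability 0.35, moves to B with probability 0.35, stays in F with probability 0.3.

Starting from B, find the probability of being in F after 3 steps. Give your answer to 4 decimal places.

Propagate the distribution vector 3 steps from B.
After 0 steps: (0.0000, 1.0000, 0.0000)
After 1 step: (0.3000, 0.3500, 0.3500)
After 2 steps: (0.3625, 0.3200, 0.3175)
After 3 steps: (0.3703, 0.3138, 0.3160)
P(in F after 3 steps) = 0.3160

0.3160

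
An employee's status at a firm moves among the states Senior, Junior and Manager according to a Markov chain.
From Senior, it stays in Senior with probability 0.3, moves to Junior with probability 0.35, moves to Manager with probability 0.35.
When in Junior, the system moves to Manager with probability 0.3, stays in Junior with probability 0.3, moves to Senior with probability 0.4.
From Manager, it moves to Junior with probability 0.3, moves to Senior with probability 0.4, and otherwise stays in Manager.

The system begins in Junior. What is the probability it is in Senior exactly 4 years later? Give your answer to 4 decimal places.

0.3636

Propagate the distribution vector 4 years from Junior.
After 0 years: (0.0000, 1.0000, 0.0000)
After 1 year: (0.4000, 0.3000, 0.3000)
After 2 years: (0.3600, 0.3200, 0.3200)
After 3 years: (0.3640, 0.3180, 0.3180)
After 4 years: (0.3636, 0.3182, 0.3182)
P(in Senior after 4 years) = 0.3636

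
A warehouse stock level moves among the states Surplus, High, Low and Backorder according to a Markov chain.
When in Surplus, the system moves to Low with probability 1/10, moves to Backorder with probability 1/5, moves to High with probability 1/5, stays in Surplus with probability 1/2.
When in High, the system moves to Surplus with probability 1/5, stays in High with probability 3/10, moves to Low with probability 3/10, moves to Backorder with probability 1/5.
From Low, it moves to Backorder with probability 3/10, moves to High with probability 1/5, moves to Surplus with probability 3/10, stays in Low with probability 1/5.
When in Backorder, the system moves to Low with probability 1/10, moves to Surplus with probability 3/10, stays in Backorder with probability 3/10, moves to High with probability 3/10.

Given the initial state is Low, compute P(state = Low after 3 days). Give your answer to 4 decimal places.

0.1660

Propagate the distribution vector 3 days from Low.
After 0 days: (0.0000, 0.0000, 1.0000, 0.0000)
After 1 day: (0.3000, 0.2000, 0.2000, 0.3000)
After 2 days: (0.3400, 0.2500, 0.1600, 0.2500)
After 3 days: (0.3430, 0.2500, 0.1660, 0.2410)
P(in Low after 3 days) = 0.1660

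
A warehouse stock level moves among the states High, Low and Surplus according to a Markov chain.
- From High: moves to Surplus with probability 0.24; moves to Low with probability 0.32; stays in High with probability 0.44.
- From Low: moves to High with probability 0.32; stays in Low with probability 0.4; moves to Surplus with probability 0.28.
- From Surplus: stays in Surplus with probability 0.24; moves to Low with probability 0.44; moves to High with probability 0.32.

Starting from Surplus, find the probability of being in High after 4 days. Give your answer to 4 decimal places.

0.3636

Propagate the distribution vector 4 days from Surplus.
After 0 days: (0.0000, 0.0000, 1.0000)
After 1 day: (0.3200, 0.4400, 0.2400)
After 2 days: (0.3584, 0.3840, 0.2576)
After 3 days: (0.3630, 0.3816, 0.2554)
After 4 days: (0.3636, 0.3812, 0.2553)
P(in High after 4 days) = 0.3636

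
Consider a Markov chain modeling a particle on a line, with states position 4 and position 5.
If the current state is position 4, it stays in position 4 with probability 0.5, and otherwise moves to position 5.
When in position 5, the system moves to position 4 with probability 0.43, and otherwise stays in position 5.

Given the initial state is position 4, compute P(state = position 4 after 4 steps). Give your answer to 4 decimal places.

0.4624

Propagate the distribution vector 4 steps from position 4.
After 0 steps: (1.0000, 0.0000)
After 1 step: (0.5000, 0.5000)
After 2 steps: (0.4650, 0.5350)
After 3 steps: (0.4626, 0.5375)
After 4 steps: (0.4624, 0.5376)
P(in position 4 after 4 steps) = 0.4624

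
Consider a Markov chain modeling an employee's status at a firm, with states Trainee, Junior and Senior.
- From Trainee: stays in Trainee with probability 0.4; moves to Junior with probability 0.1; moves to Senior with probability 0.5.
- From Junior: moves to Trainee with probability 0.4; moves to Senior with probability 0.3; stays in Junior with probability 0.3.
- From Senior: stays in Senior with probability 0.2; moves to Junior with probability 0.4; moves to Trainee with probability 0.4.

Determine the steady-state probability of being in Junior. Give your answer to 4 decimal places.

0.2545

Let the stationary distribution be π with π = πP and π_1 + π_2 + π_3 = 1.
π_1 = 0.4·π_1 + 0.4·π_2 + 0.4·π_3
π_2 = 0.1·π_1 + 0.3·π_2 + 0.4·π_3
Solving with the normalization constraint gives π = (0.4000, 0.2545, 0.3455).
So the stationary probability of Junior is 0.2545.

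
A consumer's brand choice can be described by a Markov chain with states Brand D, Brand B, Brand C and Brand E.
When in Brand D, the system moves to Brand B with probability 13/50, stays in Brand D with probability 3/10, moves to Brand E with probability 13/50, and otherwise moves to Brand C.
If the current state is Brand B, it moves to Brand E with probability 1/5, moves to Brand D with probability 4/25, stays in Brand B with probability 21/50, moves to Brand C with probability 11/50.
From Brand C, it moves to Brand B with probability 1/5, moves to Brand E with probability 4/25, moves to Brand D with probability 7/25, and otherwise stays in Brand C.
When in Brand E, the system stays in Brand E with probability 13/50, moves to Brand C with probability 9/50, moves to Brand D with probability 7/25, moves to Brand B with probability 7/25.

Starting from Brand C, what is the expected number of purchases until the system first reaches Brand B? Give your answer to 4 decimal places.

4.2752

Let t(s) be the expected number of purchases to first reach Brand B from state s, with t(Brand B) = 0. Conditioning on the first purchase:
t(Brand D) = 1 + 0.3·t(Brand D) + 0.18·t(Brand C) + 0.26·t(Brand E)
t(Brand C) = 1 + 0.28·t(Brand D) + 0.36·t(Brand C) + 0.16·t(Brand E)
t(Brand E) = 1 + 0.28·t(Brand D) + 0.18·t(Brand C) + 0.26·t(Brand E)
Solving: t(Brand D) = 3.9747, t(Brand C) = 4.2752, t(Brand E) = 3.8952.
Expected purchases from Brand C to Brand B: 4.2752.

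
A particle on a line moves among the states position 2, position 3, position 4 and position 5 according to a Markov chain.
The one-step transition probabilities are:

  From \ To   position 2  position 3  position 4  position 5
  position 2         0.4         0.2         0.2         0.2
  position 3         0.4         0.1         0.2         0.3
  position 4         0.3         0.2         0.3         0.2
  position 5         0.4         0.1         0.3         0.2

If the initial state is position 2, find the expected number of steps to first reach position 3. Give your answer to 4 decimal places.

Let t(s) be the expected number of steps to first reach position 3 from state s, with t(position 3) = 0. Conditioning on the first step:
t(position 2) = 1 + 0.4·t(position 2) + 0.2·t(position 4) + 0.2·t(position 5)
t(position 4) = 1 + 0.3·t(position 2) + 0.3·t(position 4) + 0.2·t(position 5)
t(position 5) = 1 + 0.4·t(position 2) + 0.3·t(position 4) + 0.2·t(position 5)
Solving: t(position 2) = 5.5556, t(position 4) = 5.5556, t(position 5) = 6.1111.
Expected steps from position 2 to position 3: 5.5556.

5.5556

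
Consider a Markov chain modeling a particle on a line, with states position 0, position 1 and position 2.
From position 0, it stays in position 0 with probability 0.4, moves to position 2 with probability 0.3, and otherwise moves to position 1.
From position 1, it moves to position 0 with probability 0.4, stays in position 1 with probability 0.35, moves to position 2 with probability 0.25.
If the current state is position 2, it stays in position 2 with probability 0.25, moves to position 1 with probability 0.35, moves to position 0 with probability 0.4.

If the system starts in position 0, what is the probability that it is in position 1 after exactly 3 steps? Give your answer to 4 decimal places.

Propagate the distribution vector 3 steps from position 0.
After 0 steps: (1.0000, 0.0000, 0.0000)
After 1 step: (0.4000, 0.3000, 0.3000)
After 2 steps: (0.4000, 0.3300, 0.2700)
After 3 steps: (0.4000, 0.3300, 0.2700)
P(in position 1 after 3 steps) = 0.3300

0.3300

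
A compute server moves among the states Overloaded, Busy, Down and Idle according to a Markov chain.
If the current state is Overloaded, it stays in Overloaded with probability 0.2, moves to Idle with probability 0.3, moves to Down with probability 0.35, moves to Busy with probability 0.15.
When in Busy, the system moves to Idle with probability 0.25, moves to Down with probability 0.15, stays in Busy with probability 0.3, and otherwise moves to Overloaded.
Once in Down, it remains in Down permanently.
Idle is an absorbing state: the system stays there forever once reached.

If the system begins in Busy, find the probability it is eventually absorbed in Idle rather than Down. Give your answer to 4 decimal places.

0.5631

Let h(s) be the probability of absorption at Idle starting from transient state s. Then h(Idle) = 1 and h(Down) = 0. By first-step analysis:
h(Overloaded) = 0.2·h(Overloaded) + 0.15·h(Busy) + 0.35·0 + 0.3·1
h(Busy) = 0.3·h(Overloaded) + 0.3·h(Busy) + 0.15·0 + 0.25·1
Solving: h(Overloaded) = 0.4806, h(Busy) = 0.5631.
Starting from Busy, the probability is 0.5631.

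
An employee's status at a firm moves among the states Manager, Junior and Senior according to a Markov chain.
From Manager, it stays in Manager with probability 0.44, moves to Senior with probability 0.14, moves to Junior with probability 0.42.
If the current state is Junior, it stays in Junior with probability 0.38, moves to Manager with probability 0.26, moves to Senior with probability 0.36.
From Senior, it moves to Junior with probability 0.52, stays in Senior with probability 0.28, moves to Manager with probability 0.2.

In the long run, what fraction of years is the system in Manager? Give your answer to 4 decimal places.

Let the stationary distribution be π with π = πP and π_1 + π_2 + π_3 = 1.
π_1 = 0.44·π_1 + 0.26·π_2 + 0.2·π_3
π_2 = 0.42·π_1 + 0.38·π_2 + 0.52·π_3
Solving with the normalization constraint gives π = (0.2971, 0.4301, 0.2728).
So the stationary probability of Manager is 0.2971.

0.2971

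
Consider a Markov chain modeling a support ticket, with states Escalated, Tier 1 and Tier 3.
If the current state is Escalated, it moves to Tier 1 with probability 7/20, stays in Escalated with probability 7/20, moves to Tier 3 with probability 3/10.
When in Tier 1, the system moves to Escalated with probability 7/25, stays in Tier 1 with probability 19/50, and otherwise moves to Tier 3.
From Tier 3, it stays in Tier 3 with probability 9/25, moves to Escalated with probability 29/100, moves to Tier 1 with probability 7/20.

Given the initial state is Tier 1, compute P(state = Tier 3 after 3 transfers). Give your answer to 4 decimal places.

Propagate the distribution vector 3 transfers from Tier 1.
After 0 transfers: (0.0000, 1.0000, 0.0000)
After 1 transfer: (0.2800, 0.3800, 0.3400)
After 2 transfers: (0.3030, 0.3614, 0.3356)
After 3 transfers: (0.3046, 0.3608, 0.3346)
P(in Tier 3 after 3 transfers) = 0.3346

0.3346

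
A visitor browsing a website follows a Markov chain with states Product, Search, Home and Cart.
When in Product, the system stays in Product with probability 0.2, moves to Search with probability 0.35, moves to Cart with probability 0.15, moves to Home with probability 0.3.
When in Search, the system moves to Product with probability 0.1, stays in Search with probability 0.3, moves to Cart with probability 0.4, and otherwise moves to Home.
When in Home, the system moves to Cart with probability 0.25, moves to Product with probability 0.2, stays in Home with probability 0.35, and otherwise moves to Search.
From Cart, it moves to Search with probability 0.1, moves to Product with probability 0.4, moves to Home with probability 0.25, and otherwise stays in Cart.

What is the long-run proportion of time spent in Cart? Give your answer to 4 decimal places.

0.2618

Let the stationary distribution be π with π = πP and π_1 + π_2 + π_3 + π_4 = 1.
π_1 = 0.2·π_1 + 0.1·π_2 + 0.2·π_3 + 0.4·π_4
π_2 = 0.35·π_1 + 0.3·π_2 + 0.2·π_3 + 0.1·π_4
π_3 = 0.3·π_1 + 0.2·π_2 + 0.35·π_3 + 0.25·π_4
Solving with the normalization constraint gives π = (0.2292, 0.2313, 0.2777, 0.2618).
So the stationary probability of Cart is 0.2618.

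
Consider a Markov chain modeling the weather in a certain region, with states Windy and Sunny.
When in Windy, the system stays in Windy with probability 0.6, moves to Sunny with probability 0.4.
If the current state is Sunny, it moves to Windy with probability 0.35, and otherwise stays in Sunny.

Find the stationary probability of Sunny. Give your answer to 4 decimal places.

0.5333

Let the stationary distribution be π with π = πP and π_1 + π_2 = 1.
π_1 = 0.6·π_1 + 0.35·π_2
Solving with the normalization constraint gives π = (0.4667, 0.5333).
So the stationary probability of Sunny is 0.5333.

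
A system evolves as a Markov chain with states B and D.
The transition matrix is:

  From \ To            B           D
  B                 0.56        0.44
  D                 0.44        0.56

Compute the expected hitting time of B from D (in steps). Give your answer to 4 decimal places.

2.2727

Let t(s) be the expected number of steps to first reach B from state s, with t(B) = 0. Conditioning on the first step:
t(D) = 1 + 0.56·t(D)
Solving: t(D) = 2.2727.
Expected steps from D to B: 2.2727.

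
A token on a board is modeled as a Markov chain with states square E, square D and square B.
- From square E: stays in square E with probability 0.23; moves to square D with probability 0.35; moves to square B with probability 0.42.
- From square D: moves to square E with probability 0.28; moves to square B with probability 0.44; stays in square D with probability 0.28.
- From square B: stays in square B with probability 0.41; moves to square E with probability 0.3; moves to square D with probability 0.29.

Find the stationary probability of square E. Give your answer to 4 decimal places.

0.2747

Let the stationary distribution be π with π = πP and π_1 + π_2 + π_3 = 1.
π_1 = 0.23·π_1 + 0.28·π_2 + 0.3·π_3
π_2 = 0.35·π_1 + 0.28·π_2 + 0.29·π_3
Solving with the normalization constraint gives π = (0.2747, 0.3034, 0.4219).
So the stationary probability of square E is 0.2747.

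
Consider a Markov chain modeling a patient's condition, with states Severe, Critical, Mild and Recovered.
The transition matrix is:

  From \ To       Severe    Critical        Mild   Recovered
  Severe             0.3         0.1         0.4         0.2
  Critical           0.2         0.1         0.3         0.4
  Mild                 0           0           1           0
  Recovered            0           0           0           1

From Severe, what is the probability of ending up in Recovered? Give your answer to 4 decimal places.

Let h(s) be the probability of absorption at Recovered starting from transient state s. Then h(Recovered) = 1 and h(Mild) = 0. By first-step analysis:
h(Severe) = 0.3·h(Severe) + 0.1·h(Critical) + 0.4·0 + 0.2·1
h(Critical) = 0.2·h(Severe) + 0.1·h(Critical) + 0.3·0 + 0.4·1
Solving: h(Severe) = 0.3607, h(Critical) = 0.5246.
Starting from Severe, the probability is 0.3607.

0.3607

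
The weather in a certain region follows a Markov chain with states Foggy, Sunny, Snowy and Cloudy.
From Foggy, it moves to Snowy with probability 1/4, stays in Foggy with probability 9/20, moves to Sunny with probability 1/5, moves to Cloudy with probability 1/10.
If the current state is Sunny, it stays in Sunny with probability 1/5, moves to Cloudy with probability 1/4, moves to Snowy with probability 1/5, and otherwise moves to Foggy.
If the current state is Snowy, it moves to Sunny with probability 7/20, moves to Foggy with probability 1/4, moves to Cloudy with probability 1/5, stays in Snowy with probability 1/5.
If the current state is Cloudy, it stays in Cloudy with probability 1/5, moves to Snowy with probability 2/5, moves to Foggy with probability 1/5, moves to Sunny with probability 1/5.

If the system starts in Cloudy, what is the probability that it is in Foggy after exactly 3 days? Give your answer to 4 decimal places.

Propagate the distribution vector 3 days from Cloudy.
After 0 days: (0.0000, 0.0000, 0.0000, 1.0000)
After 1 day: (0.2000, 0.2000, 0.4000, 0.2000)
After 2 days: (0.3000, 0.2600, 0.2500, 0.1900)
After 3 days: (0.3265, 0.2375, 0.2530, 0.1830)
P(in Foggy after 3 days) = 0.3265

0.3265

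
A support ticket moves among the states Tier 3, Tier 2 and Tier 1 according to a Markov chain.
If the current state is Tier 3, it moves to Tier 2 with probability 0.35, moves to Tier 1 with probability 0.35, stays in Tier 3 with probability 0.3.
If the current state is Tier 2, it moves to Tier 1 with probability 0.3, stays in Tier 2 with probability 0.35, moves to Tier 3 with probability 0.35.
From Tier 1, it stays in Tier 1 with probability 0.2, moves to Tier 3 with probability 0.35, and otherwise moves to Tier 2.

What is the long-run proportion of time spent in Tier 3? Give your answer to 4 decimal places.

0.3333

Let the stationary distribution be π with π = πP and π_1 + π_2 + π_3 = 1.
π_1 = 0.3·π_1 + 0.35·π_2 + 0.35·π_3
π_2 = 0.35·π_1 + 0.35·π_2 + 0.45·π_3
Solving with the normalization constraint gives π = (0.3333, 0.3788, 0.2879).
So the stationary probability of Tier 3 is 0.3333.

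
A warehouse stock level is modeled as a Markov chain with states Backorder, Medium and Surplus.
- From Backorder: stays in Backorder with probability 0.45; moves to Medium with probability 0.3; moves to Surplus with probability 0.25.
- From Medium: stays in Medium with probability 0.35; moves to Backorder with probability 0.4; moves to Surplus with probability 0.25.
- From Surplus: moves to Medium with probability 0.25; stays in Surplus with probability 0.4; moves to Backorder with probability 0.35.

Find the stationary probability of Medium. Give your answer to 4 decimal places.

0.3003

Let the stationary distribution be π with π = πP and π_1 + π_2 + π_3 = 1.
π_1 = 0.45·π_1 + 0.4·π_2 + 0.35·π_3
π_2 = 0.3·π_1 + 0.35·π_2 + 0.25·π_3
Solving with the normalization constraint gives π = (0.4056, 0.3003, 0.2941).
So the stationary probability of Medium is 0.3003.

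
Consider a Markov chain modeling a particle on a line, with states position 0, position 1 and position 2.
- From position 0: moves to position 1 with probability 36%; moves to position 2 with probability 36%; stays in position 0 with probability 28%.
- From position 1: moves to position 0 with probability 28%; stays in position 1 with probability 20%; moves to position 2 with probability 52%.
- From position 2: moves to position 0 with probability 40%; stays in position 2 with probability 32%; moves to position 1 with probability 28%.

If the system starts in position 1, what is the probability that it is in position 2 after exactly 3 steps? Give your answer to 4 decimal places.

0.3910

Propagate the distribution vector 3 steps from position 1.
After 0 steps: (0.0000, 1.0000, 0.0000)
After 1 step: (0.2800, 0.2000, 0.5200)
After 2 steps: (0.3424, 0.2864, 0.3712)
After 3 steps: (0.3245, 0.2845, 0.3910)
P(in position 2 after 3 steps) = 0.3910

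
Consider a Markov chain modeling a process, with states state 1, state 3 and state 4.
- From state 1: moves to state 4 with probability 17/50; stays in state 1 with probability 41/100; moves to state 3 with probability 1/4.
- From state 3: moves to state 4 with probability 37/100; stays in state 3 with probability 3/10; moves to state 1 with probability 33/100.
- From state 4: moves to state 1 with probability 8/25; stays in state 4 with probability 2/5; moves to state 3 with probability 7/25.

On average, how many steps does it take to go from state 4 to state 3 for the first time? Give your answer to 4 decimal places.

Let t(s) be the expected number of steps to first reach state 3 from state s, with t(state 3) = 0. Conditioning on the first step:
t(state 1) = 1 + 0.41·t(state 1) + 0.34·t(state 4)
t(state 4) = 1 + 0.32·t(state 1) + 0.4·t(state 4)
Solving: t(state 1) = 3.8336, t(state 4) = 3.7113.
Expected steps from state 4 to state 3: 3.7113.

3.7113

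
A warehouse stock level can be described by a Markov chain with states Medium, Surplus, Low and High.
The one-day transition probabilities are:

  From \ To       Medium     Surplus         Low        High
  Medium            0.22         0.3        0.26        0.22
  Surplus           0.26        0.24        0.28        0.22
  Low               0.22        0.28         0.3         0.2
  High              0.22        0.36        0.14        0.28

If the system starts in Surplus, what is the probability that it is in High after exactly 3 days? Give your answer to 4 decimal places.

0.2287

Propagate the distribution vector 3 days from Surplus.
After 0 days: (0.0000, 1.0000, 0.0000, 0.0000)
After 1 day: (0.2600, 0.2400, 0.2800, 0.2200)
After 2 days: (0.2296, 0.2932, 0.2496, 0.2276)
After 3 days: (0.2317, 0.2911, 0.2485, 0.2287)
P(in High after 3 days) = 0.2287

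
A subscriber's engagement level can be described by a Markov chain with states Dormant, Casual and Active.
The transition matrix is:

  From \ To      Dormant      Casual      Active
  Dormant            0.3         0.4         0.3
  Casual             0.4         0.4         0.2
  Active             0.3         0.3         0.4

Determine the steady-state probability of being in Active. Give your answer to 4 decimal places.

0.2921

Let the stationary distribution be π with π = πP and π_1 + π_2 + π_3 = 1.
π_1 = 0.3·π_1 + 0.4·π_2 + 0.3·π_3
π_2 = 0.4·π_1 + 0.4·π_2 + 0.3·π_3
Solving with the normalization constraint gives π = (0.3371, 0.3708, 0.2921).
So the stationary probability of Active is 0.2921.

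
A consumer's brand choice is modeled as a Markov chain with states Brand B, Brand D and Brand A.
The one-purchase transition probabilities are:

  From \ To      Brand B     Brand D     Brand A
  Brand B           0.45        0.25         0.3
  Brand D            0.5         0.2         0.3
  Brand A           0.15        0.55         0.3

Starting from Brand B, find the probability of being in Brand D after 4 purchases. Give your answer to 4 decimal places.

0.3238

Propagate the distribution vector 4 purchases from Brand B.
After 0 purchases: (1.0000, 0.0000, 0.0000)
After 1 purchase: (0.4500, 0.2500, 0.3000)
After 2 purchases: (0.3725, 0.3275, 0.3000)
After 3 purchases: (0.3764, 0.3236, 0.3000)
After 4 purchases: (0.3762, 0.3238, 0.3000)
P(in Brand D after 4 purchases) = 0.3238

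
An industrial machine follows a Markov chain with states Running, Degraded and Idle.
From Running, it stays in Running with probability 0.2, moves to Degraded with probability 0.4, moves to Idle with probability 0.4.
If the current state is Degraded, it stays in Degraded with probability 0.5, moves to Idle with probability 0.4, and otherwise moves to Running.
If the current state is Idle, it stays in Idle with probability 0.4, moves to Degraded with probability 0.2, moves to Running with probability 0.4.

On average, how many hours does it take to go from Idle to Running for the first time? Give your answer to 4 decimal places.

3.1818

Let t(s) be the expected number of hours to first reach Running from state s, with t(Running) = 0. Conditioning on the first hour:
t(Degraded) = 1 + 0.5·t(Degraded) + 0.4·t(Idle)
t(Idle) = 1 + 0.2·t(Degraded) + 0.4·t(Idle)
Solving: t(Degraded) = 4.5455, t(Idle) = 3.1818.
Expected hours from Idle to Running: 3.1818.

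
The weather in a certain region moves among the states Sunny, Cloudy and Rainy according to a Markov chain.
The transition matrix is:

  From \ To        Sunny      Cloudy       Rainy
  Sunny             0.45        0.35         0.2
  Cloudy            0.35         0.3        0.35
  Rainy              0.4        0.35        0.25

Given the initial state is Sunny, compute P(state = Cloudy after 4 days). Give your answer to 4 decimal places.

0.3333

Propagate the distribution vector 4 days from Sunny.
After 0 days: (1.0000, 0.0000, 0.0000)
After 1 day: (0.4500, 0.3500, 0.2000)
After 2 days: (0.4050, 0.3325, 0.2625)
After 3 days: (0.4036, 0.3334, 0.2630)
After 4 days: (0.4035, 0.3333, 0.2632)
P(in Cloudy after 4 days) = 0.3333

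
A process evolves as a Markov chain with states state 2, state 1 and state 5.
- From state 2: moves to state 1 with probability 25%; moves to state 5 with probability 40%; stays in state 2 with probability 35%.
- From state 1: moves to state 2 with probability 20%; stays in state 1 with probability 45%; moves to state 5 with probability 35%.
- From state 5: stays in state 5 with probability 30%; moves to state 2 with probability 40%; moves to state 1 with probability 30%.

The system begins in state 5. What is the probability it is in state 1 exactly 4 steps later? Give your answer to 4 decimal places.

0.3340

Propagate the distribution vector 4 steps from state 5.
After 0 steps: (0.0000, 0.0000, 1.0000)
After 1 step: (0.4000, 0.3000, 0.3000)
After 2 steps: (0.3200, 0.3250, 0.3550)
After 3 steps: (0.3190, 0.3328, 0.3483)
After 4 steps: (0.3175, 0.3340, 0.3485)
P(in state 1 after 4 steps) = 0.3340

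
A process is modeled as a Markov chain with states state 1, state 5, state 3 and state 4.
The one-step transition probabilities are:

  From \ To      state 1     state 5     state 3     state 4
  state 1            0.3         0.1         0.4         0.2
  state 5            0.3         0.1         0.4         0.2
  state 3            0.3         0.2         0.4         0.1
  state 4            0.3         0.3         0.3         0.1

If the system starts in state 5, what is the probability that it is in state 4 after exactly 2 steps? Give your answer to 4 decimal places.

Propagate the distribution vector 2 steps from state 5.
After 0 steps: (0.0000, 1.0000, 0.0000, 0.0000)
After 1 step: (0.3000, 0.1000, 0.4000, 0.2000)
After 2 steps: (0.3000, 0.1800, 0.3800, 0.1400)
P(in state 4 after 2 steps) = 0.1400

0.1400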